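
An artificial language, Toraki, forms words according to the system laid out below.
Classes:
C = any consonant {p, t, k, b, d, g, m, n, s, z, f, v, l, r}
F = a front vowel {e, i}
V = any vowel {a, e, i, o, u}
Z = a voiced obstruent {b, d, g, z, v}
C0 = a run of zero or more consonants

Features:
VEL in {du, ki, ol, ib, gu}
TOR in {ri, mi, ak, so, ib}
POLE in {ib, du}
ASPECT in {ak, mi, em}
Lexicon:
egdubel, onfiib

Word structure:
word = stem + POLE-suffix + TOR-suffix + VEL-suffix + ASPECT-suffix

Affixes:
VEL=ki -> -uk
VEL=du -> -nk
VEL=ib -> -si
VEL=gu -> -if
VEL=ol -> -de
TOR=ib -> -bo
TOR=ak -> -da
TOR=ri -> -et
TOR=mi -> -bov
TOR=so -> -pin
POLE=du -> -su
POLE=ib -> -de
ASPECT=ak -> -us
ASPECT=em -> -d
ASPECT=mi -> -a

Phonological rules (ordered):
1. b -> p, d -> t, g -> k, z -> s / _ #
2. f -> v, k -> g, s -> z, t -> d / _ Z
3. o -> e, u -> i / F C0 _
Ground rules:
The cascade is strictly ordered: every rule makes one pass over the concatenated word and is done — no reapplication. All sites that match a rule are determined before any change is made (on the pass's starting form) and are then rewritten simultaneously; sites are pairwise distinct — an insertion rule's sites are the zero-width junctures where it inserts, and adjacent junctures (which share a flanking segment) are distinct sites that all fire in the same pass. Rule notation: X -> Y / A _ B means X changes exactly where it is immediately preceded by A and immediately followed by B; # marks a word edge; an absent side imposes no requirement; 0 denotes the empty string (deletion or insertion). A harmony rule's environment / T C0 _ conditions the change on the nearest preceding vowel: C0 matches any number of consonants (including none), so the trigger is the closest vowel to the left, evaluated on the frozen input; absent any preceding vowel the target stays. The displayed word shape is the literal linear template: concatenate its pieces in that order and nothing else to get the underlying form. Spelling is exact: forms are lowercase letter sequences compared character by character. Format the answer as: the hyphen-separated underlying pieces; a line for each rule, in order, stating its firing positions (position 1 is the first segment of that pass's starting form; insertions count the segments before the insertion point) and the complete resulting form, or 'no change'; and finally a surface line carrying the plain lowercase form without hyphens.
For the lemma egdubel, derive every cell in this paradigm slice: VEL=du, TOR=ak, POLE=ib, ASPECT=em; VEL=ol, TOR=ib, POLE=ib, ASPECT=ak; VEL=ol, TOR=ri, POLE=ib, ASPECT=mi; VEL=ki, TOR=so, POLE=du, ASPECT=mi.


cell VEL=du, TOR=ak, POLE=ib, ASPECT=em:
underlying: egdubel-de-da-nk-d
1. b -> p, d -> t, g -> k, z -> s / _ #: fires at position(s) 14: egdubeldedankt
2. f -> v, k -> g, s -> z, t -> d / _ Z: no change
3. o -> e, u -> i / F C0 _: fires at position(s) 4: egdibeldedankt
surface: egdibeldedankt

cell VEL=ol, TOR=ib, POLE=ib, ASPECT=ak:
underlying: egdubel-de-bo-de-us
1. b -> p, d -> t, g -> k, z -> s / _ #: no change
2. f -> v, k -> g, s -> z, t -> d / _ Z: no change
3. o -> e, u -> i / F C0 _: fires at position(s) 4, 11, 14: egdibeldebedeis
surface: egdibeldebedeis

cell VEL=ol, TOR=ri, POLE=ib, ASPECT=mi:
underlying: egdubel-de-et-de-a
1. b -> p, d -> t, g -> k, z -> s / _ #: no change
2. f -> v, k -> g, s -> z, t -> d / _ Z: fires at position(s) 11: egdubeldeeddea
3. o -> e, u -> i / F C0 _: fires at position(s) 4: egdibeldeeddea
surface: egdibeldeeddea

cell VEL=ki, TOR=so, POLE=du, ASPECT=mi:
underlying: egdubel-su-pin-uk-a
1. b -> p, d -> t, g -> k, z -> s / _ #: no change
2. f -> v, k -> g, s -> z, t -> d / _ Z: no change
3. o -> e, u -> i / F C0 _: fires at position(s) 4, 9, 13: egdibelsipinika
surface: egdibelsipinika


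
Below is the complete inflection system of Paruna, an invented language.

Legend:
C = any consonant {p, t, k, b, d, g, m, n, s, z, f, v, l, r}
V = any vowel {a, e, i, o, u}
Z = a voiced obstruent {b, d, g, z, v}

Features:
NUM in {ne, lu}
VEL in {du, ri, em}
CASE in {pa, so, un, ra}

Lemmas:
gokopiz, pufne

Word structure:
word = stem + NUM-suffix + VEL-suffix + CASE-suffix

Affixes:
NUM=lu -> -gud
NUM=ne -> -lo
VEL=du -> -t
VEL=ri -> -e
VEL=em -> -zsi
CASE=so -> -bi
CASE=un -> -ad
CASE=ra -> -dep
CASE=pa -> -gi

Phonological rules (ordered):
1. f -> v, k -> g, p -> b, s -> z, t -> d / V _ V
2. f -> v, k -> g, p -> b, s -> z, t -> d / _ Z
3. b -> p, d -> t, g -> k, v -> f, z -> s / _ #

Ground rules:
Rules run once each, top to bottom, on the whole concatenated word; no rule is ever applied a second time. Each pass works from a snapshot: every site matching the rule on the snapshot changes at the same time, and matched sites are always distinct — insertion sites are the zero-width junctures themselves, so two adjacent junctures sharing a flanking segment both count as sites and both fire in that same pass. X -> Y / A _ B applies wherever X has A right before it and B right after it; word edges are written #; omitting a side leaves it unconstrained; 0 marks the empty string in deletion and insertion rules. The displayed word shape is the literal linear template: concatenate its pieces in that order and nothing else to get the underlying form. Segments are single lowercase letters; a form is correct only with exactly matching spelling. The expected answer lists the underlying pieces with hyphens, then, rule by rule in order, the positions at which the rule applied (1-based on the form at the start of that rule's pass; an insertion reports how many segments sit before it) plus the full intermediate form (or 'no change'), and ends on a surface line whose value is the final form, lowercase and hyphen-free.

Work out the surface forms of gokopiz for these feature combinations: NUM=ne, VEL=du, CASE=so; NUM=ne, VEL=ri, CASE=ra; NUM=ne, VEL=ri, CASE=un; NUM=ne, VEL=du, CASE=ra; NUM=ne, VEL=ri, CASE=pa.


cell NUM=ne, VEL=du, CASE=so:
underlying: gokopiz-lo-t-bi
1. f -> v, k -> g, p -> b, s -> z, t -> d / V _ V: fires at position(s) 3, 5: gogobizlotbi
2. f -> v, k -> g, p -> b, s -> z, t -> d / _ Z: fires at position(s) 10: gogobizlodbi
3. b -> p, d -> t, g -> k, v -> f, z -> s / _ #: no change
surface: gogobizlodbi

cell NUM=ne, VEL=ri, CASE=ra:
underlying: gokopiz-lo-e-dep
1. f -> v, k -> g, p -> b, s -> z, t -> d / V _ V: fires at position(s) 3, 5: gogobizloedep
2. f -> v, k -> g, p -> b, s -> z, t -> d / _ Z: no change
3. b -> p, d -> t, g -> k, v -> f, z -> s / _ #: no change
surface: gogobizloedep

cell NUM=ne, VEL=ri, CASE=un:
underlying: gokopiz-lo-e-ad
1. f -> v, k -> g, p -> b, s -> z, t -> d / V _ V: fires at position(s) 3, 5: gogobizloead
2. f -> v, k -> g, p -> b, s -> z, t -> d / _ Z: no change
3. b -> p, d -> t, g -> k, v -> f, z -> s / _ #: fires at position(s) 12: gogobizloeat
surface: gogobizloeat

cell NUM=ne, VEL=du, CASE=ra:
underlying: gokopiz-lo-t-dep
1. f -> v, k -> g, p -> b, s -> z, t -> d / V _ V: fires at position(s) 3, 5: gogobizlotdep
2. f -> v, k -> g, p -> b, s -> z, t -> d / _ Z: fires at position(s) 10: gogobizloddep
3. b -> p, d -> t, g -> k, v -> f, z -> s / _ #: no change
surface: gogobizloddep

cell NUM=ne, VEL=ri, CASE=pa:
underlying: gokopiz-lo-e-gi
1. f -> v, k -> g, p -> b, s -> z, t -> d / V _ V: fires at position(s) 3, 5: gogobizloegi
2. f -> v, k -> g, p -> b, s -> z, t -> d / _ Z: no change
3. b -> p, d -> t, g -> k, v -> f, z -> s / _ #: no change
surface: gogobizloegi


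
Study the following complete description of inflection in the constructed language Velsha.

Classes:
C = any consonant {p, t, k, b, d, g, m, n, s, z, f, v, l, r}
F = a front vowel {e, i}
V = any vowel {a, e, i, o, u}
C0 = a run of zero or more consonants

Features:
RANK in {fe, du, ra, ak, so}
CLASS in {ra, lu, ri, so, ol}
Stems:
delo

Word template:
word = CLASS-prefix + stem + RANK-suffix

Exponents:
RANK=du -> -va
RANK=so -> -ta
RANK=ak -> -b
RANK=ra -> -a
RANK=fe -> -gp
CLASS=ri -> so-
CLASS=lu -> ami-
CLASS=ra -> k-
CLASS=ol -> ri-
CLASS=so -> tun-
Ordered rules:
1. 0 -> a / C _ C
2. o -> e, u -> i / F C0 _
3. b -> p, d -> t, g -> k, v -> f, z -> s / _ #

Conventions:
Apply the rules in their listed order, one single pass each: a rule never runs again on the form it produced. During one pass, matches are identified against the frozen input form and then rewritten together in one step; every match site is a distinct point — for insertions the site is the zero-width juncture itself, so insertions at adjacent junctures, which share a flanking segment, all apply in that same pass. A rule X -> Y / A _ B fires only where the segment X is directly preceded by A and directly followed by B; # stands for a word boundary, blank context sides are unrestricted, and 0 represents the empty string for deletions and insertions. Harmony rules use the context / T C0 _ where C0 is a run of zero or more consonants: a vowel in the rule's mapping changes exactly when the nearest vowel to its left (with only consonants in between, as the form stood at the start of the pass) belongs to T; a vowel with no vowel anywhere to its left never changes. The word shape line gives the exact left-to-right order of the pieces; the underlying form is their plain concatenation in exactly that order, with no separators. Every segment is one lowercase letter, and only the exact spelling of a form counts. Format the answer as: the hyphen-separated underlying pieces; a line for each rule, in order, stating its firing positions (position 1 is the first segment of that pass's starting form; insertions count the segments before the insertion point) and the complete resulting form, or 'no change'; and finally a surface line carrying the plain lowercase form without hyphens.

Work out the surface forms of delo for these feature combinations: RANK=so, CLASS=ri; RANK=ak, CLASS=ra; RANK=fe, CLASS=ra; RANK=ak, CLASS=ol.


cell RANK=so, CLASS=ri:
underlying: so-delo-ta
1. 0 -> a / C _ C: no change
2. o -> e, u -> i / F C0 _: fires at position(s) 6: sodeleta
3. b -> p, d -> t, g -> k, v -> f, z -> s / _ #: no change
surface: sodeleta

cell RANK=ak, CLASS=ra:
underlying: k-delo-b
1. 0 -> a / C _ C: inserts after position(s) 1: kadelob
2. o -> e, u -> i / F C0 _: fires at position(s) 6: kadeleb
3. b -> p, d -> t, g -> k, v -> f, z -> s / _ #: fires at position(s) 7: kadelep
surface: kadelep

cell RANK=fe, CLASS=ra:
underlying: k-delo-gp
1. 0 -> a / C _ C: inserts after position(s) 1, 6: kadelogap
2. o -> e, u -> i / F C0 _: fires at position(s) 6: kadelegap
3. b -> p, d -> t, g -> k, v -> f, z -> s / _ #: no change
surface: kadelegap

cell RANK=ak, CLASS=ol:
underlying: ri-delo-b
1. 0 -> a / C _ C: no change
2. o -> e, u -> i / F C0 _: fires at position(s) 6: rideleb
3. b -> p, d -> t, g -> k, v -> f, z -> s / _ #: fires at position(s) 7: ridelep
surface: ridelep


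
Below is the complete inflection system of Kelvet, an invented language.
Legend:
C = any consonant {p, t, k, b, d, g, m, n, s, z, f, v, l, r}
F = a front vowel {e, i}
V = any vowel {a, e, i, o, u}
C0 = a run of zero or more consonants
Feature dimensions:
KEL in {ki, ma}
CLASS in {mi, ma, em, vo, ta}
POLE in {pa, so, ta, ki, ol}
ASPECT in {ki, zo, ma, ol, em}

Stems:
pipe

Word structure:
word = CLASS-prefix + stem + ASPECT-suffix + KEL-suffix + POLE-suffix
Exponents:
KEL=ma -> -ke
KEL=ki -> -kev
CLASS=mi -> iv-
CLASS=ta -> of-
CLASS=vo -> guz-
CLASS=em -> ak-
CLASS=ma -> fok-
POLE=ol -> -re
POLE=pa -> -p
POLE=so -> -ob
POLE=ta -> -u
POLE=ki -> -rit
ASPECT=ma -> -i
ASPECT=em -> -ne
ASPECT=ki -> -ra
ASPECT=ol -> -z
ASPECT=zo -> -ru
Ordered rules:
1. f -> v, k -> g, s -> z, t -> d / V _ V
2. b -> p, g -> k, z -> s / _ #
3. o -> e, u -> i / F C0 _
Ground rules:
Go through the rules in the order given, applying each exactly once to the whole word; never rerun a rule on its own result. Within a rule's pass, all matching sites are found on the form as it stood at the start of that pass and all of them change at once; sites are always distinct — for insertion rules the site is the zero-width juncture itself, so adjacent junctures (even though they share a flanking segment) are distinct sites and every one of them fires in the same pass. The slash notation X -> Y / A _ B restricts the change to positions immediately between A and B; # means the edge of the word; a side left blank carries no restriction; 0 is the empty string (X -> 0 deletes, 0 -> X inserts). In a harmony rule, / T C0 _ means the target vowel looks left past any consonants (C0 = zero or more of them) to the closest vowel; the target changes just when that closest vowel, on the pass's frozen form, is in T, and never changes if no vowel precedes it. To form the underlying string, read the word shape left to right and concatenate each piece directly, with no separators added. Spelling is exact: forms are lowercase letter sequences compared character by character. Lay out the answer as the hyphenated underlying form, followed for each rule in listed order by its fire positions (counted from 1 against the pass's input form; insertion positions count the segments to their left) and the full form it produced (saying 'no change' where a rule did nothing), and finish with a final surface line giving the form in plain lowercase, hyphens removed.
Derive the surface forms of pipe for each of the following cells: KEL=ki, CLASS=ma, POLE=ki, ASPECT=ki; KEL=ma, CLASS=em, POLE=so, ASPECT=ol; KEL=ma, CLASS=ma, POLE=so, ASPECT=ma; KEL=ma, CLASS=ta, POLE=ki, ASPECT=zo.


cell KEL=ki, CLASS=ma, POLE=ki, ASPECT=ki:
underlying: fok-pipe-ra-kev-rit
1. f -> v, k -> g, s -> z, t -> d / V _ V: fires at position(s) 10: fokpiperagevrit
2. b -> p, g -> k, z -> s / _ #: no change
3. o -> e, u -> i / F C0 _: no change
surface: fokpiperagevrit

cell KEL=ma, CLASS=em, POLE=so, ASPECT=ol:
underlying: ak-pipe-z-ke-ob
1. f -> v, k -> g, s -> z, t -> d / V _ V: no change
2. b -> p, g -> k, z -> s / _ #: fires at position(s) 11: akpipezkeop
3. o -> e, u -> i / F C0 _: fires at position(s) 10: akpipezkeep
surface: akpipezkeep

cell KEL=ma, CLASS=ma, POLE=so, ASPECT=ma:
underlying: fok-pipe-i-ke-ob
1. f -> v, k -> g, s -> z, t -> d / V _ V: fires at position(s) 9: fokpipeigeob
2. b -> p, g -> k, z -> s / _ #: fires at position(s) 12: fokpipeigeop
3. o -> e, u -> i / F C0 _: fires at position(s) 11: fokpipeigeep
surface: fokpipeigeep

cell KEL=ma, CLASS=ta, POLE=ki, ASPECT=zo:
underlying: of-pipe-ru-ke-rit
1. f -> v, k -> g, s -> z, t -> d / V _ V: fires at position(s) 9: ofpiperugerit
2. b -> p, g -> k, z -> s / _ #: no change
3. o -> e, u -> i / F C0 _: fires at position(s) 8: ofpiperigerit
surface: ofpiperigerit


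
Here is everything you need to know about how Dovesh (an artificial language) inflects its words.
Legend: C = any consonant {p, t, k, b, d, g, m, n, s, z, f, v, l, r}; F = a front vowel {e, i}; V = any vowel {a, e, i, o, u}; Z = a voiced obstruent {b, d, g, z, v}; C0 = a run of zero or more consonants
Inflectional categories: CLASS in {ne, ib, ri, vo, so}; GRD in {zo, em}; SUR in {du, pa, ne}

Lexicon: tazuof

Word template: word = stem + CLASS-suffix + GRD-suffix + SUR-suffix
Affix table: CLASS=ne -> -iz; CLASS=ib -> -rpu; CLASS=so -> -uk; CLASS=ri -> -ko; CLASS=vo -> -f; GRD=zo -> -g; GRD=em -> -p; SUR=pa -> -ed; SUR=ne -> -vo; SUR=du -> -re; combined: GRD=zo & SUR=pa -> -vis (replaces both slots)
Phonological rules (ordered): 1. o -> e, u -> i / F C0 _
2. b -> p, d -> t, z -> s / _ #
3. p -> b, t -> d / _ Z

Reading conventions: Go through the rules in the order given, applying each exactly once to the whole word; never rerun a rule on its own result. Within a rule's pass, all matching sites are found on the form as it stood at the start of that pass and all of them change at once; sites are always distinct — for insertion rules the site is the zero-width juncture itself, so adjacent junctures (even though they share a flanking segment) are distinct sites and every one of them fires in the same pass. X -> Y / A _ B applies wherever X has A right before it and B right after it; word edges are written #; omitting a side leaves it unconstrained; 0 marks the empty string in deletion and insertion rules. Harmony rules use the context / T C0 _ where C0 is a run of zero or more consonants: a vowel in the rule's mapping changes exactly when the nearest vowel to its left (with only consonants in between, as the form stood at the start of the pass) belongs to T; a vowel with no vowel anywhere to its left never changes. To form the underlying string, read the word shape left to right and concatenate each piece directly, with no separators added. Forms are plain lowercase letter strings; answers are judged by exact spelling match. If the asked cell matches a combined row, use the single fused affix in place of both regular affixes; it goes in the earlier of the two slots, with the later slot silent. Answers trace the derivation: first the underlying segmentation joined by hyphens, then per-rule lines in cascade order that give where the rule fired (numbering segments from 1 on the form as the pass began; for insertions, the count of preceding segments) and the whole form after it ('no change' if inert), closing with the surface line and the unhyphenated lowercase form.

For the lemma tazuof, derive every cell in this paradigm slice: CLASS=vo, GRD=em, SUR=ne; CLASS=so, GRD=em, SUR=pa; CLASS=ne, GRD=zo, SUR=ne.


cell CLASS=vo, GRD=em, SUR=ne:
underlying: tazuof-f-p-vo
1. o -> e, u -> i / F C0 _: no change
2. b -> p, d -> t, z -> s / _ #: no change
3. p -> b, t -> d / _ Z: fires at position(s) 8: tazuoffbvo
surface: tazuoffbvo

cell CLASS=so, GRD=em, SUR=pa:
underlying: tazuof-uk-p-ed
1. o -> e, u -> i / F C0 _: no change
2. b -> p, d -> t, z -> s / _ #: fires at position(s) 11: tazuofukpet
3. p -> b, t -> d / _ Z: no change
surface: tazuofukpet

cell CLASS=ne, GRD=zo, SUR=ne:
underlying: tazuof-iz-g-vo
1. o -> e, u -> i / F C0 _: fires at position(s) 11: tazuofizgve
2. b -> p, d -> t, z -> s / _ #: no change
3. p -> b, t -> d / _ Z: no change
surface: tazuofizgve


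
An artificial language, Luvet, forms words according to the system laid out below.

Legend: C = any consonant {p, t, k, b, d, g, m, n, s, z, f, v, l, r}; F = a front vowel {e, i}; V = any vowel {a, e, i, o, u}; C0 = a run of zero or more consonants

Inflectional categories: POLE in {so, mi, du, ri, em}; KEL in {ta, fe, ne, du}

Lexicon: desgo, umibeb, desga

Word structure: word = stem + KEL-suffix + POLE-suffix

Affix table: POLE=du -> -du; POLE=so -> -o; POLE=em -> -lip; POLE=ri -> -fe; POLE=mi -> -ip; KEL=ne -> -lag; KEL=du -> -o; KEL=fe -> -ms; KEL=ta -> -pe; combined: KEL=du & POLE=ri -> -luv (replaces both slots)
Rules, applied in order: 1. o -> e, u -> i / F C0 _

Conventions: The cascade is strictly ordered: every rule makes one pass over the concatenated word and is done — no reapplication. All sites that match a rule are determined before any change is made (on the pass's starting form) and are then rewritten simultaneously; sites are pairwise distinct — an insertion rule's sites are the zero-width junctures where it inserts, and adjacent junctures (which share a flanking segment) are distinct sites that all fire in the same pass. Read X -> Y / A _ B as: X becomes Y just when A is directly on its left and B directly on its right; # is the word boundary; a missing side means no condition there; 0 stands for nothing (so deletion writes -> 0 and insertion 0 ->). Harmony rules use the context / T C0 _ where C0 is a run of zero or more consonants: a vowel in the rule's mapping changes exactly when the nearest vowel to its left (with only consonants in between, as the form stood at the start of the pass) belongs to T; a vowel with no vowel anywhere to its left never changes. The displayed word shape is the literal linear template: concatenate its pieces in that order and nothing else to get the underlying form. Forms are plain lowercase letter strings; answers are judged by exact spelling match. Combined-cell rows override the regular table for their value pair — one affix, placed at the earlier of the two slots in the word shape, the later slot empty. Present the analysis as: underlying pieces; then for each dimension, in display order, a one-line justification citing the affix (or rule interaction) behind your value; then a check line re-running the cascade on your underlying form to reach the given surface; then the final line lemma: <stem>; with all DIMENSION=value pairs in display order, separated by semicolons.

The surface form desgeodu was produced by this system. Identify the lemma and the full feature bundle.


underlying: desgo-o-du
POLE=du - signalled by the affix -du
KEL=du - signalled by the affix -o
check: desgoodu -> desgeodu
lemma: desgo; POLE=du; KEL=du


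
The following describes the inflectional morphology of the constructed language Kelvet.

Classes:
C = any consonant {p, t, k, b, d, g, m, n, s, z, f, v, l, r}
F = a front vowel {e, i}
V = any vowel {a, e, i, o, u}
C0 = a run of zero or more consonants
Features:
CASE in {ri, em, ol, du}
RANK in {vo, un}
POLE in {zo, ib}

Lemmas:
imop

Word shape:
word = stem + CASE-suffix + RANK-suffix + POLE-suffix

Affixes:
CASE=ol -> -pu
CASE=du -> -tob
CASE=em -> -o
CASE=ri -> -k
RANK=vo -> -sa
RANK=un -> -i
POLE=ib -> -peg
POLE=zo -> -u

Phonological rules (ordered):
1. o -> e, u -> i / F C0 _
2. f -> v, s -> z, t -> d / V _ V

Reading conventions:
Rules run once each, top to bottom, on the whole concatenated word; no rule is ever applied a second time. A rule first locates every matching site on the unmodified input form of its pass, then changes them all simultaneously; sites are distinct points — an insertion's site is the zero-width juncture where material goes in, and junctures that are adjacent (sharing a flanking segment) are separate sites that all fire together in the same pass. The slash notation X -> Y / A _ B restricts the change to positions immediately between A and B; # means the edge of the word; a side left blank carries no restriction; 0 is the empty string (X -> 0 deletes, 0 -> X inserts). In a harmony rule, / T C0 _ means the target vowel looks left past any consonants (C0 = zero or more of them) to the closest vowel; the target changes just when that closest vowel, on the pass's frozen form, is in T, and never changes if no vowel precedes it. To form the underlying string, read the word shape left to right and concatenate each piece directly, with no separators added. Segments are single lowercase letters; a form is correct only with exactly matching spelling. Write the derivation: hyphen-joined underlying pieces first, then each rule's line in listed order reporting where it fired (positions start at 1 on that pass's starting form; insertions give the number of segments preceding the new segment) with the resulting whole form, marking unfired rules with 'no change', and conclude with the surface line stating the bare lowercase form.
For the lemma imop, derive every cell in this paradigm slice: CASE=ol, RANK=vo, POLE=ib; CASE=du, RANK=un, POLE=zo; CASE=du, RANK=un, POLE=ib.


cell CASE=ol, RANK=vo, POLE=ib:
underlying: imop-pu-sa-peg
1. o -> e, u -> i / F C0 _: fires at position(s) 3: imeppusapeg
2. f -> v, s -> z, t -> d / V _ V: fires at position(s) 7: imeppuzapeg
surface: imeppuzapeg

cell CASE=du, RANK=un, POLE=zo:
underlying: imop-tob-i-u
1. o -> e, u -> i / F C0 _: fires at position(s) 3, 9: imeptobii
2. f -> v, s -> z, t -> d / V _ V: no change
surface: imeptobii

cell CASE=du, RANK=un, POLE=ib:
underlying: imop-tob-i-peg
1. o -> e, u -> i / F C0 _: fires at position(s) 3: imeptobipeg
2. f -> v, s -> z, t -> d / V _ V: no change
surface: imeptobipeg


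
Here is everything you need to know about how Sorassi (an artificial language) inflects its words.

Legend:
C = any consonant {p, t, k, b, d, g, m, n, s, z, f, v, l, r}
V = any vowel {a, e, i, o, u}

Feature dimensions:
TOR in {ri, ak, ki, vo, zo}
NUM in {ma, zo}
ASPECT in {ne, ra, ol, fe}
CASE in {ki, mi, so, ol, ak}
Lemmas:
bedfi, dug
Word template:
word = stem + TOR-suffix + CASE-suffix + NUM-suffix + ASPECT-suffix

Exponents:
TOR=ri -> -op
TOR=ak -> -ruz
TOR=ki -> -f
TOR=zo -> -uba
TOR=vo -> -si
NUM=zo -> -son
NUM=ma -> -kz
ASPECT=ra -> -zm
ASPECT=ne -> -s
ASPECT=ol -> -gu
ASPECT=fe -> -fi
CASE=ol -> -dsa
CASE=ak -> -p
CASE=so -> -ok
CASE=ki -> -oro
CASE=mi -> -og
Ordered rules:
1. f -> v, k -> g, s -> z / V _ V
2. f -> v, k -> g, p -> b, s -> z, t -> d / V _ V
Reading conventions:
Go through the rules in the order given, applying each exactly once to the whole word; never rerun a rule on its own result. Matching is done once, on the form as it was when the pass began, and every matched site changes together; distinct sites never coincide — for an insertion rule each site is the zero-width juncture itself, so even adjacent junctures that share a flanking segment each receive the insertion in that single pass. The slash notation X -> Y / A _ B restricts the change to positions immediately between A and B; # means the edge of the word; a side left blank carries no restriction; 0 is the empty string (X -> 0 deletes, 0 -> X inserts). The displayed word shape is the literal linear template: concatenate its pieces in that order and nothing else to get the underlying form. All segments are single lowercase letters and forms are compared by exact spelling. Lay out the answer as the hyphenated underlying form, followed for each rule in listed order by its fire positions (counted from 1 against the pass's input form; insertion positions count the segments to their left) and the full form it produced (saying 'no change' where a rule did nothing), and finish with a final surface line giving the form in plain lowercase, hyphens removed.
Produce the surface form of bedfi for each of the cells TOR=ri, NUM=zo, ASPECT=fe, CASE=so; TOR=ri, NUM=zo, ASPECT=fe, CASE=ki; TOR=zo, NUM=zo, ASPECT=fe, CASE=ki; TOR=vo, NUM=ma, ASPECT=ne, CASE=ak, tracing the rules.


cell TOR=ri, NUM=zo, ASPECT=fe, CASE=so:
underlying: bedfi-op-ok-son-fi
1. f -> v, k -> g, s -> z / V _ V: no change
2. f -> v, k -> g, p -> b, s -> z, t -> d / V _ V: fires at position(s) 7: bedfioboksonfi
surface: bedfioboksonfi

cell TOR=ri, NUM=zo, ASPECT=fe, CASE=ki:
underlying: bedfi-op-oro-son-fi
1. f -> v, k -> g, s -> z / V _ V: fires at position(s) 11: bedfioporozonfi
2. f -> v, k -> g, p -> b, s -> z, t -> d / V _ V: fires at position(s) 7: bedfioborozonfi
surface: bedfioborozonfi

cell TOR=zo, NUM=zo, ASPECT=fe, CASE=ki:
underlying: bedfi-uba-oro-son-fi
1. f -> v, k -> g, s -> z / V _ V: fires at position(s) 12: bedfiubaorozonfi
2. f -> v, k -> g, p -> b, s -> z, t -> d / V _ V: no change
surface: bedfiubaorozonfi

cell TOR=vo, NUM=ma, ASPECT=ne, CASE=ak:
underlying: bedfi-si-p-kz-s
1. f -> v, k -> g, s -> z / V _ V: fires at position(s) 6: bedfizipkzs
2. f -> v, k -> g, p -> b, s -> z, t -> d / V _ V: no change
surface: bedfizipkzs


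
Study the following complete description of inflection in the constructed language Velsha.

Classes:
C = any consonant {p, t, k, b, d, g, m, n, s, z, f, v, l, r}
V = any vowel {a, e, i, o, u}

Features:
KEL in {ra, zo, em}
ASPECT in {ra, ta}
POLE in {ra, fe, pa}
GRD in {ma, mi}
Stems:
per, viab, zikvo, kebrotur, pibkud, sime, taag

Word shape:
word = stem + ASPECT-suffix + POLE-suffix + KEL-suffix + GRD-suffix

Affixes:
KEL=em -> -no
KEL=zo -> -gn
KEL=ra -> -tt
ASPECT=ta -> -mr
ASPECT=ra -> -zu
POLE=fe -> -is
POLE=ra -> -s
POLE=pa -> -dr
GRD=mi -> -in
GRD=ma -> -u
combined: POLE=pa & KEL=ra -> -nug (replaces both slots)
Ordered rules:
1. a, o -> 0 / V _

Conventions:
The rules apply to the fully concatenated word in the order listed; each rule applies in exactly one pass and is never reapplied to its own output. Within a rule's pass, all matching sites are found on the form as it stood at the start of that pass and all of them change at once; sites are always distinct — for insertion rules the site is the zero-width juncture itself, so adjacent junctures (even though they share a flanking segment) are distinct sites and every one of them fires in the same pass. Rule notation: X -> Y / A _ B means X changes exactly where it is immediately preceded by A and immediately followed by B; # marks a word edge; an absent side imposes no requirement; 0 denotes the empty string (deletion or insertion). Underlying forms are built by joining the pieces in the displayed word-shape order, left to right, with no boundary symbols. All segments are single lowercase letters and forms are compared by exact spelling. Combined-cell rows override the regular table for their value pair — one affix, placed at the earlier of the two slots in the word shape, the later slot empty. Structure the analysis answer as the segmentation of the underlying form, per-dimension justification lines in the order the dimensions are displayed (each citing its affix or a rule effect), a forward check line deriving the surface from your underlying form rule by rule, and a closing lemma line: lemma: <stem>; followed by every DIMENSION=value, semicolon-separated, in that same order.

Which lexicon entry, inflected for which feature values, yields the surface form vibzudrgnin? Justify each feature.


underlying: viab-zu-dr-gn-in
KEL=zo - signalled by the affix -gn
ASPECT=ra - signalled by the affix -zu
POLE=pa - signalled by the affix -dr
GRD=mi - signalled by the affix -in
check: viabzudrgnin -> vibzudrgnin
lemma: viab; KEL=zo; ASPECT=ra; POLE=pa; GRD=mi


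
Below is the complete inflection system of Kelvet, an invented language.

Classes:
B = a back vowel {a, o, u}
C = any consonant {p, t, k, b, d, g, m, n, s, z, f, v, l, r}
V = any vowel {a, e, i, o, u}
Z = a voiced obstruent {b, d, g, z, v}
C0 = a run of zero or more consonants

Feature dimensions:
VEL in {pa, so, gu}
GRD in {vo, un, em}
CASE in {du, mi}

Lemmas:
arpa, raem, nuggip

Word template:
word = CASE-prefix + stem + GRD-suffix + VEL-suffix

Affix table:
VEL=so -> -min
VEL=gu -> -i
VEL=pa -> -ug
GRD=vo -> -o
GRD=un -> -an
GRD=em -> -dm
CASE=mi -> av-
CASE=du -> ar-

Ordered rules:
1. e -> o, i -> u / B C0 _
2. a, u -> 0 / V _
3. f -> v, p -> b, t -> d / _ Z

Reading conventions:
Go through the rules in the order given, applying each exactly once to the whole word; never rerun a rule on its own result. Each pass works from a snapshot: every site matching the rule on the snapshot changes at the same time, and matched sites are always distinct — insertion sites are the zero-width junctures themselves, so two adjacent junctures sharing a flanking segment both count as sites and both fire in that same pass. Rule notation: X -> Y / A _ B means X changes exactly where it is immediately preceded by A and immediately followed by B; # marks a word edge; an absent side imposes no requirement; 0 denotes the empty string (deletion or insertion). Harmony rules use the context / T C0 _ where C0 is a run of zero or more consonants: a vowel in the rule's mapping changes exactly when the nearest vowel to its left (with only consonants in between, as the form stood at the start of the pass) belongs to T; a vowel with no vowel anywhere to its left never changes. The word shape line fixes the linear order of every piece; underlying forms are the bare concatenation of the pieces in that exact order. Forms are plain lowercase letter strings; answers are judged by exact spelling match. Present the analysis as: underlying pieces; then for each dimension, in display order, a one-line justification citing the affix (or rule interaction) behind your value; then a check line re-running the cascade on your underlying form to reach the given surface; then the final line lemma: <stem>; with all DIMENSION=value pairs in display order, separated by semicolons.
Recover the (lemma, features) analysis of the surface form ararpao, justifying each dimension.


underlying: ar-arpa-o-i
VEL=gu - signalled by the affix -i
GRD=vo - signalled by the affix -o
CASE=du - signalled by the affix ar-
check: ararpaoi -> ararpaou -> ararpao -> ararpao
lemma: arpa; VEL=gu; GRD=vo; CASE=du


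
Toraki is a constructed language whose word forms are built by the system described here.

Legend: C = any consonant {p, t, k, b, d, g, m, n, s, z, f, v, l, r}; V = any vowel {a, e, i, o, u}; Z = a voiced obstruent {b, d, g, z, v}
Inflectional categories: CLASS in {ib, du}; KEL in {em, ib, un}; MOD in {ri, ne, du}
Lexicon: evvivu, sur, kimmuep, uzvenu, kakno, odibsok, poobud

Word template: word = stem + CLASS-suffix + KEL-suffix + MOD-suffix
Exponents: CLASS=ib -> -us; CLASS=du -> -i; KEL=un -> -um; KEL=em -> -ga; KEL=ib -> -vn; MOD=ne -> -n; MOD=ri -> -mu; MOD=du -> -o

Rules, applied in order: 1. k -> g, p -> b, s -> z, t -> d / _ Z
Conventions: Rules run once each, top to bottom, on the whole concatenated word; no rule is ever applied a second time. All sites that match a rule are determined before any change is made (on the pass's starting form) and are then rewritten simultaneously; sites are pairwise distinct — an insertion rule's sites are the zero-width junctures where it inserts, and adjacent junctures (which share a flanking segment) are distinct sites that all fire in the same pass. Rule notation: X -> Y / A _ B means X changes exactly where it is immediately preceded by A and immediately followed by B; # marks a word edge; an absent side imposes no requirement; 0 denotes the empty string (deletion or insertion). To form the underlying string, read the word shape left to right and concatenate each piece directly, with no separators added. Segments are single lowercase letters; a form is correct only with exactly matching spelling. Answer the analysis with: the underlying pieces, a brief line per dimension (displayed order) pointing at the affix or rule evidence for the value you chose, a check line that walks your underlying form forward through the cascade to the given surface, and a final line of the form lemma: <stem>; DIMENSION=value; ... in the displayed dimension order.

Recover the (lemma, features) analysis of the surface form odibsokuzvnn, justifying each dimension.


underlying: odibsok-us-vn-n
CLASS=ib - signalled by the affix -us
KEL=ib - signalled by the affix -vn
MOD=ne - signalled by the affix -n
check: odibsokusvnn -> odibsokuzvnn
lemma: odibsok; CLASS=ib; KEL=ib; MOD=ne


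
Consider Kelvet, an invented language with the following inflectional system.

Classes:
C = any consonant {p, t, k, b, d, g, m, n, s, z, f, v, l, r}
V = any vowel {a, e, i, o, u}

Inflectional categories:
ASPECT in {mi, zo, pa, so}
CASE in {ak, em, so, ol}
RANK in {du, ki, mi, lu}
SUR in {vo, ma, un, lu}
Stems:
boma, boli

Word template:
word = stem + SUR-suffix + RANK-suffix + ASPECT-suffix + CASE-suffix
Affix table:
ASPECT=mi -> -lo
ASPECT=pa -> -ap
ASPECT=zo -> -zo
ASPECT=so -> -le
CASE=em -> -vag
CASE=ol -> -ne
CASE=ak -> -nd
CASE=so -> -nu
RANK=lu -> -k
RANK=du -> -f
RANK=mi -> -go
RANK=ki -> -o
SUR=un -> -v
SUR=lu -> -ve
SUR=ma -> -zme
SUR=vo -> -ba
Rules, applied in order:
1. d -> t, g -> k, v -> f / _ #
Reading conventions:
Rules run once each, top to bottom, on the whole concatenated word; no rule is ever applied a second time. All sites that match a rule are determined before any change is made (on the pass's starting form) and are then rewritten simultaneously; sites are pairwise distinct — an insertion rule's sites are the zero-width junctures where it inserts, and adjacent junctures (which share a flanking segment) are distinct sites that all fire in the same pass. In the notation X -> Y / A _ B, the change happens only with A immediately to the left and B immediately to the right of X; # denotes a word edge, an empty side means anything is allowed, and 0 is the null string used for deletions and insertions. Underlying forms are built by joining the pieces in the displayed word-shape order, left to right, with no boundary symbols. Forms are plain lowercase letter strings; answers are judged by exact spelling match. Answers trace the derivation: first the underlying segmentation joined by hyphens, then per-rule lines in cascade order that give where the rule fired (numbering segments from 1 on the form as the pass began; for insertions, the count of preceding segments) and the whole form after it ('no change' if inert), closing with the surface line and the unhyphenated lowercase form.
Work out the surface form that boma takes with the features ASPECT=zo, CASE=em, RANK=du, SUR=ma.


underlying: boma-zme-f-zo-vag
1. d -> t, g -> k, v -> f / _ #: fires at position(s) 13: bomazmefzovak
surface: bomazmefzovak


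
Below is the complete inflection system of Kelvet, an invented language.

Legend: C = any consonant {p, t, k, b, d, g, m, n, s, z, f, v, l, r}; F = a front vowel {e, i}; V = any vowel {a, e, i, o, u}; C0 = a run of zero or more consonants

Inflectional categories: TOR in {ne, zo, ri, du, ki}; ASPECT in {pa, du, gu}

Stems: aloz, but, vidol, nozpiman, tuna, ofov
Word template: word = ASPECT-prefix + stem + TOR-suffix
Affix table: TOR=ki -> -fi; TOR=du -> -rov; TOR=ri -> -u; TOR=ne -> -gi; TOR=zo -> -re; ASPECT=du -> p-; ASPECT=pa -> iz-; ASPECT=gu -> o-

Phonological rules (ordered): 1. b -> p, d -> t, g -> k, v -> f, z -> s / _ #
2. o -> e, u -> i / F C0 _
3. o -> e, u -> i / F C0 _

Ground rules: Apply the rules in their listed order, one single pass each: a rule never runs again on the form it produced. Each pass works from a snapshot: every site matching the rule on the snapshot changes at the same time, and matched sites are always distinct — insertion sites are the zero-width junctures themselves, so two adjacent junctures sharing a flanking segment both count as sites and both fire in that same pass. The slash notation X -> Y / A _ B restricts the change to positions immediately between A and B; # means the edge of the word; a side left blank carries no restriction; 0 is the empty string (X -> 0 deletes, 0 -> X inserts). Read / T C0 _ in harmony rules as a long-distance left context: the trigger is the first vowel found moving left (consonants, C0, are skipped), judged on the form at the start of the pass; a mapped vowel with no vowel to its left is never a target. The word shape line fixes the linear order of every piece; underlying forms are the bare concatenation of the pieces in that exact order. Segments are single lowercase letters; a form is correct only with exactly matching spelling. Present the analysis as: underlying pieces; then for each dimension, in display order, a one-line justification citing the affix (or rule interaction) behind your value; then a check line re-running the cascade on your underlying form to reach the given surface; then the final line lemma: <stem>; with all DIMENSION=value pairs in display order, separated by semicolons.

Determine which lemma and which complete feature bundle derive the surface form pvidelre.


underlying: p-vidol-re
TOR=zo - signalled by the affix -re
ASPECT=du - signalled by the affix p-
check: pvidolre -> pvidolre -> pvidelre -> pvidelre
lemma: vidol; TOR=zo; ASPECT=du


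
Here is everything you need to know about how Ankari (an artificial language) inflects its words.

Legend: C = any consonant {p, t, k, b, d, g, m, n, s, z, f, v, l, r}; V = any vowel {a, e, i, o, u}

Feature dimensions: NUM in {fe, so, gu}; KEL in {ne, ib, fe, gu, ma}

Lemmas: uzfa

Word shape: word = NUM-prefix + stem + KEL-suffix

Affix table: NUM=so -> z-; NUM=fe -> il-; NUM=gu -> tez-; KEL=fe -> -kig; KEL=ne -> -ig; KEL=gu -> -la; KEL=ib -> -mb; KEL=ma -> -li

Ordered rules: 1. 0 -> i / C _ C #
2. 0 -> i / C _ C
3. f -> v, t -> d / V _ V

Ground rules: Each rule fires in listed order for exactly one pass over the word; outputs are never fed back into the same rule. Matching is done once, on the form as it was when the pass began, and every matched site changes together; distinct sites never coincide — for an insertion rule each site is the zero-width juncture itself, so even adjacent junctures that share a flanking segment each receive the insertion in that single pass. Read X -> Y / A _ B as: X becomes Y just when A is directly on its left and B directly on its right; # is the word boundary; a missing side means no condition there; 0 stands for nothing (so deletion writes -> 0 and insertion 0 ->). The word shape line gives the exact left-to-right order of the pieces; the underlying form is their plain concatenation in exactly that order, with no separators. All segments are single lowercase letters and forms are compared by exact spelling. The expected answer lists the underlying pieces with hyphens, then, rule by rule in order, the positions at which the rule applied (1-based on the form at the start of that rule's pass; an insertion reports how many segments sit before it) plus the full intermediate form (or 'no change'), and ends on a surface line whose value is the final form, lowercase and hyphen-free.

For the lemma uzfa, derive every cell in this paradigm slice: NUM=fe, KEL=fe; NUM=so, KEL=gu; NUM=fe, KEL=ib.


cell NUM=fe, KEL=fe:
underlying: il-uzfa-kig
1. 0 -> i / C _ C #: no change
2. 0 -> i / C _ C: inserts after position(s) 4: iluzifakig
3. f -> v, t -> d / V _ V: fires at position(s) 6: iluzivakig
surface: iluzivakig

cell NUM=so, KEL=gu:
underlying: z-uzfa-la
1. 0 -> i / C _ C #: no change
2. 0 -> i / C _ C: inserts after position(s) 3: zuzifala
3. f -> v, t -> d / V _ V: fires at position(s) 5: zuzivala
surface: zuzivala

cell NUM=fe, KEL=ib:
underlying: il-uzfa-mb
1. 0 -> i / C _ C #: inserts after position(s) 7: iluzfamib
2. 0 -> i / C _ C: inserts after position(s) 4: iluzifamib
3. f -> v, t -> d / V _ V: fires at position(s) 6: iluzivamib
surface: iluzivamib
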